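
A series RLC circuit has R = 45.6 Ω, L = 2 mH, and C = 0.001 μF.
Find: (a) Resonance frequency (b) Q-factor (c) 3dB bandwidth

Step 1 — Resonance: ω₀ = 1/√(LC) = 1/√(0.002·1e-09) = 7.071e+05 rad/s.
Step 2 — f₀ = ω₀/(2π) = 1.125e+05 Hz.
Step 3 — Series Q: Q = ω₀L/R = 7.071e+05·0.002/45.6 = 31.01.
Step 4 — Bandwidth: Δω = ω₀/Q = 2.28e+04 rad/s; BW = Δω/(2π) = 3629 Hz.

(a) f₀ = 1.125e+05 Hz  (b) Q = 31.01  (c) BW = 3629 Hz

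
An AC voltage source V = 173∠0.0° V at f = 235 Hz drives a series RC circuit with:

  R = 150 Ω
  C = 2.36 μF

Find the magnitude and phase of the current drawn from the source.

Step 1 — Angular frequency: ω = 2π·f = 2π·235 = 1477 rad/s.
Step 2 — Component impedances:
  R: Z = R = 150 Ω
  C: Z = 1/(jωC) = -j/(ω·C) = 0 - j287 Ω
Step 3 — Series combination: Z_total = R + C = 150 - j287 Ω = 323.8∠-62.4° Ω.
Step 4 — Source phasor: V = 173∠0.0° V = 173 V.
Step 5 — Ohm's law: I = V / Z_total = (173) / (150 - j287) = 0.2475 + j0.4735 A.
Step 6 — Convert to polar: |I| = 0.5343 A, ∠I = 62.4°.

I = 0.5343∠62.4° A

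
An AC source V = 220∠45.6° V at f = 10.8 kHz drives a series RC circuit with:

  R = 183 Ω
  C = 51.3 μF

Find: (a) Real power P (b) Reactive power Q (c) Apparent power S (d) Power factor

Step 1 — Angular frequency: ω = 2π·f = 2π·1.08e+04 = 6.786e+04 rad/s.
Step 2 — Component impedances:
  R: Z = R = 183 Ω
  C: Z = 1/(jωC) = -j/(ω·C) = 0 - j0.2873 Ω
Step 3 — Series combination: Z_total = R + C = 183 - j0.2873 Ω = 183∠-0.1° Ω.
Step 4 — Source phasor: V = 220∠45.6° V = 153.9 + j157.2 V.
Step 5 — Current: I = V / Z = 0.8398 + j0.8602 A = 1.202∠45.7° A.
Step 6 — Complex power: S = V·I* = 264.5 - j0.4152 VA.
Step 7 — Real power: P = Re(S) = 264.5 W.
Step 8 — Reactive power: Q = Im(S) = -0.4152 VAR.
Step 9 — Apparent power: |S| = 264.5 VA.
Step 10 — Power factor: PF = P/|S| = 1 (leading).

(a) P = 264.5 W  (b) Q = -0.4152 VAR  (c) S = 264.5 VA  (d) PF = 1 (leading)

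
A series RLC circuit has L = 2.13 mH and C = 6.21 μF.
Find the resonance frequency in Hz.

Step 1 — Resonance condition Im(Z)=0 gives ω₀ = 1/√(LC).
Step 2 — ω₀ = 1/√(0.00213·6.21e-06) = 8695 rad/s.
Step 3 — f₀ = ω₀/(2π) = 1384 Hz.

f₀ = 1384 Hz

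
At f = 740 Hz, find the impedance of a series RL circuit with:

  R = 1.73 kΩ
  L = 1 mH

Step 1 — Angular frequency: ω = 2π·f = 2π·740 = 4650 rad/s.
Step 2 — Component impedances:
  R: Z = R = 1730 Ω
  L: Z = jωL = j·4650·0.001 = 0 + j4.65 Ω
Step 3 — Series combination: Z_total = R + L = 1730 + j4.65 Ω = 1730∠0.2° Ω.

Z = 1730 + j4.65 Ω = 1730∠0.2° Ω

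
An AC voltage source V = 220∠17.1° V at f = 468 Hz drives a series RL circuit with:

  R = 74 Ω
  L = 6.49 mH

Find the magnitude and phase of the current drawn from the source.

Step 1 — Angular frequency: ω = 2π·f = 2π·468 = 2941 rad/s.
Step 2 — Component impedances:
  R: Z = R = 74 Ω
  L: Z = jωL = j·2941·0.00649 = 0 + j19.08 Ω
Step 3 — Series combination: Z_total = R + L = 74 + j19.08 Ω = 76.42∠14.5° Ω.
Step 4 — Source phasor: V = 220∠17.1° V = 210.3 + j64.69 V.
Step 5 — Ohm's law: I = V / Z_total = (210.3 + j64.69) / (74 + j19.08) = 2.876 + j0.1325 A.
Step 6 — Convert to polar: |I| = 2.879 A, ∠I = 2.6°.

I = 2.879∠2.6° A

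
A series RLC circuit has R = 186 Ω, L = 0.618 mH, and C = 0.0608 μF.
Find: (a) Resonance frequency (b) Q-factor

Step 1 — Resonance condition Im(Z)=0 gives ω₀ = 1/√(LC).
Step 2 — ω₀ = 1/√(0.000618·6.08e-08) = 1.631e+05 rad/s.
Step 3 — f₀ = ω₀/(2π) = 2.596e+04 Hz.
Step 4 — Series Q: Q = ω₀L/R = 1.631e+05·0.000618/186 = 0.542.

(a) f₀ = 2.596e+04 Hz  (b) Q = 0.542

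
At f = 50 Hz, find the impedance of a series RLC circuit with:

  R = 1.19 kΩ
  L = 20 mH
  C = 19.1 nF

Step 1 — Angular frequency: ω = 2π·f = 2π·50 = 314.2 rad/s.
Step 2 — Component impedances:
  R: Z = R = 1190 Ω
  L: Z = jωL = j·314.2·0.02 = 0 + j6.283 Ω
  C: Z = 1/(jωC) = -j/(ω·C) = 0 - j1.667e+05 Ω
Step 3 — Series combination: Z_total = R + L + C = 1190 - j1.666e+05 Ω = 1.667e+05∠-89.6° Ω.

Z = 1190 - j1.666e+05 Ω = 1.667e+05∠-89.6° Ω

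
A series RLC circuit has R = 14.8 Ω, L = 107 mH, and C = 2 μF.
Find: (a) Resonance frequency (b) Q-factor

Step 1 — Resonance condition Im(Z)=0 gives ω₀ = 1/√(LC).
Step 2 — ω₀ = 1/√(0.107·2e-06) = 2162 rad/s.
Step 3 — f₀ = ω₀/(2π) = 344 Hz.
Step 4 — Series Q: Q = ω₀L/R = 2162·0.107/14.8 = 15.63.

(a) f₀ = 344 Hz  (b) Q = 15.63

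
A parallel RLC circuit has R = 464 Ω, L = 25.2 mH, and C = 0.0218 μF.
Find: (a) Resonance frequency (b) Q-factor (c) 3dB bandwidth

Step 1 — Resonance: ω₀ = 1/√(LC) = 1/√(0.0252·2.18e-08) = 4.266e+04 rad/s.
Step 2 — f₀ = ω₀/(2π) = 6790 Hz.
Step 3 — Parallel Q: Q = R/(ω₀L) = 464/(4.266e+04·0.0252) = 0.4316.
Step 4 — Bandwidth: Δω = ω₀/Q = 9.886e+04 rad/s; BW = Δω/(2π) = 1.573e+04 Hz.

(a) f₀ = 6790 Hz  (b) Q = 0.4316  (c) BW = 1.573e+04 Hz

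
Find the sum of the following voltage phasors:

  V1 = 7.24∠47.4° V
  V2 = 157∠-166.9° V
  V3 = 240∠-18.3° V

Step 1 — Convert each phasor to rectangular form:
  V1 = 7.24·(cos(47.4°) + j·sin(47.4°)) = 4.901 + j5.329 V
  V2 = 157·(cos(-166.9°) + j·sin(-166.9°)) = -152.9 - j35.58 V
  V3 = 240·(cos(-18.3°) + j·sin(-18.3°)) = 227.9 - j75.36 V
Step 2 — Sum components: V_total = 79.85 - j105.6 V.
Step 3 — Convert to polar: |V_total| = 132.4 V, ∠V_total = -52.9°.

V_total = 132.4∠-52.9° V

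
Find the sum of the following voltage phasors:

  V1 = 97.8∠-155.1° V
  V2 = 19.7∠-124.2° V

Step 1 — Convert each phasor to rectangular form:
  V1 = 97.8·(cos(-155.1°) + j·sin(-155.1°)) = -88.71 - j41.18 V
  V2 = 19.7·(cos(-124.2°) + j·sin(-124.2°)) = -11.07 - j16.29 V
Step 2 — Sum components: V_total = -99.78 - j57.47 V.
Step 3 — Convert to polar: |V_total| = 115.1 V, ∠V_total = -150.1°.

V_total = 115.1∠-150.1° V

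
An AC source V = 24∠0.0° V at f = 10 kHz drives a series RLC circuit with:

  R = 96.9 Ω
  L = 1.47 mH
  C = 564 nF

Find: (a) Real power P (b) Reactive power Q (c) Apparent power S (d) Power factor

Step 1 — Angular frequency: ω = 2π·f = 2π·1e+04 = 6.283e+04 rad/s.
Step 2 — Component impedances:
  R: Z = R = 96.9 Ω
  L: Z = jωL = j·6.283e+04·0.00147 = 0 + j92.36 Ω
  C: Z = 1/(jωC) = -j/(ω·C) = 0 - j28.22 Ω
Step 3 — Series combination: Z_total = R + L + C = 96.9 + j64.14 Ω = 116.2∠33.5° Ω.
Step 4 — Source phasor: V = 24∠0.0° V = 24 V.
Step 5 — Current: I = V / Z = 0.1722 - j0.114 A = 0.2065∠-33.5° A.
Step 6 — Complex power: S = V·I* = 4.133 + j2.736 VA.
Step 7 — Real power: P = Re(S) = 4.133 W.
Step 8 — Reactive power: Q = Im(S) = 2.736 VAR.
Step 9 — Apparent power: |S| = 4.957 VA.
Step 10 — Power factor: PF = P/|S| = 0.8339 (lagging).

(a) P = 4.133 W  (b) Q = 2.736 VAR  (c) S = 4.957 VA  (d) PF = 0.8339 (lagging)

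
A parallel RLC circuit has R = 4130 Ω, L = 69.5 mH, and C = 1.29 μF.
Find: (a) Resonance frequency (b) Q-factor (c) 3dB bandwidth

Step 1 — Resonance: ω₀ = 1/√(LC) = 1/√(0.0695·1.29e-06) = 3340 rad/s.
Step 2 — f₀ = ω₀/(2π) = 531.5 Hz.
Step 3 — Parallel Q: Q = R/(ω₀L) = 4130/(3340·0.0695) = 17.79.
Step 4 — Bandwidth: Δω = ω₀/Q = 187.7 rad/s; BW = Δω/(2π) = 29.87 Hz.

(a) f₀ = 531.5 Hz  (b) Q = 17.79  (c) BW = 29.87 Hz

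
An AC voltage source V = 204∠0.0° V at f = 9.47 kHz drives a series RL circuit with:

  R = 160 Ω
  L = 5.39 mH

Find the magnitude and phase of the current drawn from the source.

Step 1 — Angular frequency: ω = 2π·f = 2π·9470 = 5.95e+04 rad/s.
Step 2 — Component impedances:
  R: Z = R = 160 Ω
  L: Z = jωL = j·5.95e+04·0.00539 = 0 + j320.7 Ω
Step 3 — Series combination: Z_total = R + L = 160 + j320.7 Ω = 358.4∠63.5° Ω.
Step 4 — Source phasor: V = 204∠0.0° V = 204 V.
Step 5 — Ohm's law: I = V / Z_total = (204) / (160 + j320.7) = 0.2541 - j0.5093 A.
Step 6 — Convert to polar: |I| = 0.5692 A, ∠I = -63.5°.

I = 0.5692∠-63.5° A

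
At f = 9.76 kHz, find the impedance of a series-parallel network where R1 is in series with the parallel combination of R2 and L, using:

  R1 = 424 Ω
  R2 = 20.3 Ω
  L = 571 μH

Step 1 — Angular frequency: ω = 2π·f = 2π·9760 = 6.132e+04 rad/s.
Step 2 — Component impedances:
  R1: Z = R = 424 Ω
  R2: Z = R = 20.3 Ω
  L: Z = jωL = j·6.132e+04·0.000571 = 0 + j35.02 Ω
Step 3 — Parallel branch: R2 || L = 1/(1/R2 + 1/L) = 15.19 + j8.808 Ω.
Step 4 — Series with R1: Z_total = R1 + (R2 || L) = 439.2 + j8.808 Ω = 439.3∠1.1° Ω.

Z = 439.2 + j8.808 Ω = 439.3∠1.1° Ω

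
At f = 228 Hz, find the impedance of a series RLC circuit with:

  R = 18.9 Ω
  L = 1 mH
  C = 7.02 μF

Step 1 — Angular frequency: ω = 2π·f = 2π·228 = 1433 rad/s.
Step 2 — Component impedances:
  R: Z = R = 18.9 Ω
  L: Z = jωL = j·1433·0.001 = 0 + j1.433 Ω
  C: Z = 1/(jωC) = -j/(ω·C) = 0 - j99.44 Ω
Step 3 — Series combination: Z_total = R + L + C = 18.9 - j98 Ω = 99.81∠-79.1° Ω.

Z = 18.9 - j98 Ω = 99.81∠-79.1° Ω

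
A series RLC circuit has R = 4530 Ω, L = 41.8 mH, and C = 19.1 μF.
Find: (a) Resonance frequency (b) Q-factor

Step 1 — Resonance condition Im(Z)=0 gives ω₀ = 1/√(LC).
Step 2 — ω₀ = 1/√(0.0418·1.91e-05) = 1119 rad/s.
Step 3 — f₀ = ω₀/(2π) = 178.1 Hz.
Step 4 — Series Q: Q = ω₀L/R = 1119·0.0418/4530 = 0.01033.

(a) f₀ = 178.1 Hz  (b) Q = 0.01033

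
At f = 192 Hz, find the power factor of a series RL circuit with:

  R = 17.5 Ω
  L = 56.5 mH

Step 1 — Angular frequency: ω = 2π·f = 2π·192 = 1206 rad/s.
Step 2 — Component impedances:
  R: Z = R = 17.5 Ω
  L: Z = jωL = j·1206·0.0565 = 0 + j68.16 Ω
Step 3 — Series combination: Z_total = R + L = 17.5 + j68.16 Ω = 70.37∠75.6° Ω.
Step 4 — Power factor: PF = cos(φ) = Re(Z)/|Z| = 17.5/70.37 = 0.2487.
Step 5 — Type: Im(Z) = 68.16 ⇒ lagging (phase φ = 75.6°).

PF = 0.2487 (lagging, φ = 75.6°)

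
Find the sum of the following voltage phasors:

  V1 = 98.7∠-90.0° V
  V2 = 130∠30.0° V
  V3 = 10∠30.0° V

Step 1 — Convert each phasor to rectangular form:
  V1 = 98.7·(cos(-90.0°) + j·sin(-90.0°)) = 0 - j98.7 V
  V2 = 130·(cos(30.0°) + j·sin(30.0°)) = 112.6 + j65 V
  V3 = 10·(cos(30.0°) + j·sin(30.0°)) = 8.66 + j5 V
Step 2 — Sum components: V_total = 121.2 - j28.7 V.
Step 3 — Convert to polar: |V_total| = 124.6 V, ∠V_total = -13.3°.

V_total = 124.6∠-13.3° V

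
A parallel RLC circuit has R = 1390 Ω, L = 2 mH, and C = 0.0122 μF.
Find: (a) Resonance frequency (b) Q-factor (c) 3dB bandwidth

Step 1 — Resonance: ω₀ = 1/√(LC) = 1/√(0.002·1.22e-08) = 2.024e+05 rad/s.
Step 2 — f₀ = ω₀/(2π) = 3.222e+04 Hz.
Step 3 — Parallel Q: Q = R/(ω₀L) = 1390/(2.024e+05·0.002) = 3.433.
Step 4 — Bandwidth: Δω = ω₀/Q = 5.897e+04 rad/s; BW = Δω/(2π) = 9385 Hz.

(a) f₀ = 3.222e+04 Hz  (b) Q = 3.433  (c) BW = 9385 Hz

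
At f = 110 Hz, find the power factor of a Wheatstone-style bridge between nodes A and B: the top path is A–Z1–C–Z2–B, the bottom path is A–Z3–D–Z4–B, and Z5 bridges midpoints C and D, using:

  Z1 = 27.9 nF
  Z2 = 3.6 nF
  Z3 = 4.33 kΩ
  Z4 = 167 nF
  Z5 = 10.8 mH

Step 1 — Angular frequency: ω = 2π·f = 2π·110 = 691.2 rad/s.
Step 2 — Component impedances:
  Z1: Z = 1/(jωC) = -j/(ω·C) = 0 - j5.186e+04 Ω
  Z2: Z = 1/(jωC) = -j/(ω·C) = 0 - j4.019e+05 Ω
  Z3: Z = R = 4330 Ω
  Z4: Z = 1/(jωC) = -j/(ω·C) = 0 - j8664 Ω
  Z5: Z = jωL = j·691.2·0.0108 = 0 + j7.464 Ω
Step 3 — Bridge requires nodal analysis (the Z5 bridge couples midpoints C and D, so the two paths cannot be reduced to a simple series/parallel combination). Setting node B to ground and injecting 1 A at node A, the 3-node admittance system at A, C, D solves to V_A = Z_AB = 4300 - j8840 Ω = 9830∠-64.1° Ω.
Step 4 — Power factor: PF = cos(φ) = Re(Z)/|Z| = 4300/9830 = 0.4374.
Step 5 — Type: Im(Z) = -8840 ⇒ leading (phase φ = -64.1°).

PF = 0.4374 (leading, φ = -64.1°)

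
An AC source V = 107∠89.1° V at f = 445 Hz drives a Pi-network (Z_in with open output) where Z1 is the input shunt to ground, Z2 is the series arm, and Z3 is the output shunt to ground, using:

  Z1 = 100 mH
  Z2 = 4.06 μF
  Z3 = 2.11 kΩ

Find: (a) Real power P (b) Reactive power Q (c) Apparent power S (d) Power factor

Step 1 — Angular frequency: ω = 2π·f = 2π·445 = 2796 rad/s.
Step 2 — Component impedances:
  Z1: Z = jωL = j·2796·0.1 = 0 + j279.6 Ω
  Z2: Z = 1/(jωC) = -j/(ω·C) = 0 - j88.09 Ω
  Z3: Z = R = 2110 Ω
Step 3 — With open output, the series arm Z2 and the output shunt Z3 appear in series to ground: Z2 + Z3 = 2110 - j88.09 Ω.
Step 4 — Parallel with input shunt Z1: Z_in = Z1 || (Z2 + Z3) = 36.75 + j276.3 Ω = 278.7∠82.4° Ω.
Step 5 — Source phasor: V = 107∠89.1° V = 1.681 + j107 V.
Step 6 — Current: I = V / Z = 0.3813 + j0.04464 A = 0.3839∠6.7° A.
Step 7 — Complex power: S = V·I* = 5.417 + j40.72 VA.
Step 8 — Real power: P = Re(S) = 5.417 W.
Step 9 — Reactive power: Q = Im(S) = 40.72 VAR.
Step 10 — Apparent power: |S| = 41.08 VA.
Step 11 — Power factor: PF = P/|S| = 0.1319 (lagging).

(a) P = 5.417 W  (b) Q = 40.72 VAR  (c) S = 41.08 VA  (d) PF = 0.1319 (lagging)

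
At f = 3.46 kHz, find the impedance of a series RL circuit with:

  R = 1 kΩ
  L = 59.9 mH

Step 1 — Angular frequency: ω = 2π·f = 2π·3460 = 2.174e+04 rad/s.
Step 2 — Component impedances:
  R: Z = R = 1000 Ω
  L: Z = jωL = j·2.174e+04·0.0599 = 0 + j1302 Ω
Step 3 — Series combination: Z_total = R + L = 1000 + j1302 Ω = 1642∠52.5° Ω.

Z = 1000 + j1302 Ω = 1642∠52.5° Ω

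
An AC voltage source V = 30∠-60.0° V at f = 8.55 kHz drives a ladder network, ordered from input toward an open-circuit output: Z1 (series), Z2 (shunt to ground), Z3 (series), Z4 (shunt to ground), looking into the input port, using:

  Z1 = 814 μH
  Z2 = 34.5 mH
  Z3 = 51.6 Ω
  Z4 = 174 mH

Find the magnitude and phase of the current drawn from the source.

Step 1 — Angular frequency: ω = 2π·f = 2π·8550 = 5.372e+04 rad/s.
Step 2 — Component impedances:
  Z1: Z = jωL = j·5.372e+04·0.000814 = 0 + j43.73 Ω
  Z2: Z = jωL = j·5.372e+04·0.0345 = 0 + j1853 Ω
  Z3: Z = R = 51.6 Ω
  Z4: Z = jωL = j·5.372e+04·0.174 = 0 + j9347 Ω
Step 3 — Ladder network (open output): work backward from the far end, alternating series and parallel combinations. Z_in = 1.413 + j1590 Ω = 1590∠89.9° Ω.
Step 4 — Source phasor: V = 30∠-60.0° V = 15 - j25.98 V.
Step 5 — Ohm's law: I = V / Z_total = (15 - j25.98) / (1.413 + j1590) = -0.01633 - j0.009446 A.
Step 6 — Convert to polar: |I| = 0.01886 A, ∠I = -149.9°.

I = 0.01886∠-149.9° A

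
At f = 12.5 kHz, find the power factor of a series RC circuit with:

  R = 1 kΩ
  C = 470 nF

Step 1 — Angular frequency: ω = 2π·f = 2π·1.25e+04 = 7.854e+04 rad/s.
Step 2 — Component impedances:
  R: Z = R = 1000 Ω
  C: Z = 1/(jωC) = -j/(ω·C) = 0 - j27.09 Ω
Step 3 — Series combination: Z_total = R + C = 1000 - j27.09 Ω = 1000∠-1.6° Ω.
Step 4 — Power factor: PF = cos(φ) = Re(Z)/|Z| = 1000/1000.4 = 0.9996.
Step 5 — Type: Im(Z) = -27.09 ⇒ leading (phase φ = -1.6°).

PF = 0.9996 (leading, φ = -1.6°)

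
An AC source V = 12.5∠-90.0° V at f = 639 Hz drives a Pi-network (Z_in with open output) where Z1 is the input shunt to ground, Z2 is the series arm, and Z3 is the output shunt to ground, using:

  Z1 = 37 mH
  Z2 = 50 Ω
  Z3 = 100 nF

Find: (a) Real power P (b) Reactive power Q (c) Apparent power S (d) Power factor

Step 1 — Angular frequency: ω = 2π·f = 2π·639 = 4015 rad/s.
Step 2 — Component impedances:
  Z1: Z = jωL = j·4015·0.037 = 0 + j148.6 Ω
  Z2: Z = R = 50 Ω
  Z3: Z = 1/(jωC) = -j/(ω·C) = 0 - j2491 Ω
Step 3 — With open output, the series arm Z2 and the output shunt Z3 appear in series to ground: Z2 + Z3 = 50 - j2491 Ω.
Step 4 — Parallel with input shunt Z1: Z_in = Z1 || (Z2 + Z3) = 0.2011 + j158 Ω = 158∠89.9° Ω.
Step 5 — Source phasor: V = 12.5∠-90.0° V = 0 - j12.5 V.
Step 6 — Current: I = V / Z = -0.07913 - j0.0001007 A = 0.07913∠-179.9° A.
Step 7 — Complex power: S = V·I* = 0.001259 + j0.9891 VA.
Step 8 — Real power: P = Re(S) = 0.001259 W.
Step 9 — Reactive power: Q = Im(S) = 0.9891 VAR.
Step 10 — Apparent power: |S| = 0.9891 VA.
Step 11 — Power factor: PF = P/|S| = 0.001273 (lagging).

(a) P = 0.001259 W  (b) Q = 0.9891 VAR  (c) S = 0.9891 VA  (d) PF = 0.001273 (lagging)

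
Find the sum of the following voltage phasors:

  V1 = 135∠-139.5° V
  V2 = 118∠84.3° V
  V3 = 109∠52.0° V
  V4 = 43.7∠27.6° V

Step 1 — Convert each phasor to rectangular form:
  V1 = 135·(cos(-139.5°) + j·sin(-139.5°)) = -102.7 - j87.68 V
  V2 = 118·(cos(84.3°) + j·sin(84.3°)) = 11.72 + j117.4 V
  V3 = 109·(cos(52.0°) + j·sin(52.0°)) = 67.11 + j85.89 V
  V4 = 43.7·(cos(27.6°) + j·sin(27.6°)) = 38.73 + j20.25 V
Step 2 — Sum components: V_total = 14.9 + j135.9 V.
Step 3 — Convert to polar: |V_total| = 136.7 V, ∠V_total = 83.7°.

V_total = 136.7∠83.7° V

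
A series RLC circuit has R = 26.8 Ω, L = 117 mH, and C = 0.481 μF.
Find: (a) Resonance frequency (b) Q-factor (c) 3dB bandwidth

Step 1 — Resonance: ω₀ = 1/√(LC) = 1/√(0.117·4.81e-07) = 4215 rad/s.
Step 2 — f₀ = ω₀/(2π) = 670.9 Hz.
Step 3 — Series Q: Q = ω₀L/R = 4215·0.117/26.8 = 18.4.
Step 4 — Bandwidth: Δω = ω₀/Q = 229.1 rad/s; BW = Δω/(2π) = 36.46 Hz.

(a) f₀ = 670.9 Hz  (b) Q = 18.4  (c) BW = 36.46 Hz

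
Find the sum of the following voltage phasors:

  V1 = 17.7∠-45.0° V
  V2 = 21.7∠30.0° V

Step 1 — Convert each phasor to rectangular form:
  V1 = 17.7·(cos(-45.0°) + j·sin(-45.0°)) = 12.52 - j12.52 V
  V2 = 21.7·(cos(30.0°) + j·sin(30.0°)) = 18.79 + j10.85 V
Step 2 — Sum components: V_total = 31.31 - j1.666 V.
Step 3 — Convert to polar: |V_total| = 31.35 V, ∠V_total = -3.0°.

V_total = 31.35∠-3.0° V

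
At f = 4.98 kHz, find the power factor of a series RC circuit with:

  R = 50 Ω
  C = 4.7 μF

Step 1 — Angular frequency: ω = 2π·f = 2π·4980 = 3.129e+04 rad/s.
Step 2 — Component impedances:
  R: Z = R = 50 Ω
  C: Z = 1/(jωC) = -j/(ω·C) = 0 - j6.8 Ω
Step 3 — Series combination: Z_total = R + C = 50 - j6.8 Ω = 50.46∠-7.7° Ω.
Step 4 — Power factor: PF = cos(φ) = Re(Z)/|Z| = 50/50.46 = 0.9909.
Step 5 — Type: Im(Z) = -6.8 ⇒ leading (phase φ = -7.7°).

PF = 0.9909 (leading, φ = -7.7°)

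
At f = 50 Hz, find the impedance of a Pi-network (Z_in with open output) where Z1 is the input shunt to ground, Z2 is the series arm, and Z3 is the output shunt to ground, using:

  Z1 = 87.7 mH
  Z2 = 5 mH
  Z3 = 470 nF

Step 1 — Angular frequency: ω = 2π·f = 2π·50 = 314.2 rad/s.
Step 2 — Component impedances:
  Z1: Z = jωL = j·314.2·0.0877 = 0 + j27.55 Ω
  Z2: Z = jωL = j·314.2·0.005 = 0 + j1.571 Ω
  Z3: Z = 1/(jωC) = -j/(ω·C) = 0 - j6773 Ω
Step 3 — With open output, the series arm Z2 and the output shunt Z3 appear in series to ground: Z2 + Z3 = 0 - j6771 Ω.
Step 4 — Parallel with input shunt Z1: Z_in = Z1 || (Z2 + Z3) = 0 + j27.66 Ω = 27.66∠90.0° Ω.

Z = 0 + j27.66 Ω = 27.66∠90.0° Ω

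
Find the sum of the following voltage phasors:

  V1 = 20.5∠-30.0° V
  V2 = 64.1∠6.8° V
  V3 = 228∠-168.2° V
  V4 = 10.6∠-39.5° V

Step 1 — Convert each phasor to rectangular form:
  V1 = 20.5·(cos(-30.0°) + j·sin(-30.0°)) = 17.75 - j10.25 V
  V2 = 64.1·(cos(6.8°) + j·sin(6.8°)) = 63.65 + j7.59 V
  V3 = 228·(cos(-168.2°) + j·sin(-168.2°)) = -223.2 - j46.63 V
  V4 = 10.6·(cos(-39.5°) + j·sin(-39.5°)) = 8.179 - j6.742 V
Step 2 — Sum components: V_total = -133.6 - j56.03 V.
Step 3 — Convert to polar: |V_total| = 144.9 V, ∠V_total = -157.2°.

V_total = 144.9∠-157.2° V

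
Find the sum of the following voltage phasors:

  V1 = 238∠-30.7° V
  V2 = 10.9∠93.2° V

Step 1 — Convert each phasor to rectangular form:
  V1 = 238·(cos(-30.7°) + j·sin(-30.7°)) = 204.6 - j121.5 V
  V2 = 10.9·(cos(93.2°) + j·sin(93.2°)) = -0.6085 + j10.88 V
Step 2 — Sum components: V_total = 204 - j110.6 V.
Step 3 — Convert to polar: |V_total| = 232.1 V, ∠V_total = -28.5°.

V_total = 232.1∠-28.5° V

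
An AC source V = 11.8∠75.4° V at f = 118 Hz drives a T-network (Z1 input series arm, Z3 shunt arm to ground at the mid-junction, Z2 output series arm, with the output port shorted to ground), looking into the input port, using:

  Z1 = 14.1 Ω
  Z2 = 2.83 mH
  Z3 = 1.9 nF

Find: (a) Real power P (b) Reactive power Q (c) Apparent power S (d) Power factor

Step 1 — Angular frequency: ω = 2π·f = 2π·118 = 741.4 rad/s.
Step 2 — Component impedances:
  Z1: Z = R = 14.1 Ω
  Z2: Z = jωL = j·741.4·0.00283 = 0 + j2.098 Ω
  Z3: Z = 1/(jωC) = -j/(ω·C) = 0 - j7.099e+05 Ω
Step 3 — With the output port shorted to ground, the output series arm Z2 runs from the junction to ground; the shunt arm Z3 also runs from the junction to ground. They appear in parallel: Z3 || Z2 = 0 + j2.098 Ω.
Step 4 — Series with input arm Z1: Z_in = Z1 + (Z3 || Z2) = 14.1 + j2.098 Ω = 14.26∠8.5° Ω.
Step 5 — Source phasor: V = 11.8∠75.4° V = 2.974 + j11.42 V.
Step 6 — Current: I = V / Z = 0.3243 + j0.7616 A = 0.8278∠66.9° A.
Step 7 — Complex power: S = V·I* = 9.661 + j1.438 VA.
Step 8 — Real power: P = Re(S) = 9.661 W.
Step 9 — Reactive power: Q = Im(S) = 1.438 VAR.
Step 10 — Apparent power: |S| = 9.768 VA.
Step 11 — Power factor: PF = P/|S| = 0.9891 (lagging).

(a) P = 9.661 W  (b) Q = 1.438 VAR  (c) S = 9.768 VA  (d) PF = 0.9891 (lagging)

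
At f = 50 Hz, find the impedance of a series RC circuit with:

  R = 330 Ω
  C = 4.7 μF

Step 1 — Angular frequency: ω = 2π·f = 2π·50 = 314.2 rad/s.
Step 2 — Component impedances:
  R: Z = R = 330 Ω
  C: Z = 1/(jωC) = -j/(ω·C) = 0 - j677.3 Ω
Step 3 — Series combination: Z_total = R + C = 330 - j677.3 Ω = 753.4∠-64.0° Ω.

Z = 330 - j677.3 Ω = 753.4∠-64.0° Ω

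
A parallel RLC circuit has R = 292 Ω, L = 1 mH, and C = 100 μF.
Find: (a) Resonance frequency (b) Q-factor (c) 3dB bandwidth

Step 1 — Resonance: ω₀ = 1/√(LC) = 1/√(0.001·0.0001) = 3162 rad/s.
Step 2 — f₀ = ω₀/(2π) = 503.3 Hz.
Step 3 — Parallel Q: Q = R/(ω₀L) = 292/(3162·0.001) = 92.34.
Step 4 — Bandwidth: Δω = ω₀/Q = 34.25 rad/s; BW = Δω/(2π) = 5.451 Hz.

(a) f₀ = 503.3 Hz  (b) Q = 92.34  (c) BW = 5.451 Hz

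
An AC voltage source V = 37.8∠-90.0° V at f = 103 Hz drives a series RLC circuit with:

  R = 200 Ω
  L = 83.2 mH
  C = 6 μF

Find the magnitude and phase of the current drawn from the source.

Step 1 — Angular frequency: ω = 2π·f = 2π·103 = 647.2 rad/s.
Step 2 — Component impedances:
  R: Z = R = 200 Ω
  L: Z = jωL = j·647.2·0.0832 = 0 + j53.84 Ω
  C: Z = 1/(jωC) = -j/(ω·C) = 0 - j257.5 Ω
Step 3 — Series combination: Z_total = R + L + C = 200 - j203.7 Ω = 285.5∠-45.5° Ω.
Step 4 — Source phasor: V = 37.8∠-90.0° V = 0 - j37.8 V.
Step 5 — Ohm's law: I = V / Z_total = (0 - j37.8) / (200 - j203.7) = 0.09448 - j0.09277 A.
Step 6 — Convert to polar: |I| = 0.1324 A, ∠I = -44.5°.

I = 0.1324∠-44.5° A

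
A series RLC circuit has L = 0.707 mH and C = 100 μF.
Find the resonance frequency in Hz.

Step 1 — Resonance condition Im(Z)=0 gives ω₀ = 1/√(LC).
Step 2 — ω₀ = 1/√(0.000707·0.0001) = 3761 rad/s.
Step 3 — f₀ = ω₀/(2π) = 598.6 Hz.

f₀ = 598.6 Hz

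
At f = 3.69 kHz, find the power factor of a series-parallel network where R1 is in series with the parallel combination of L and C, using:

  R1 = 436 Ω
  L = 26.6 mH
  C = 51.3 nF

Step 1 — Angular frequency: ω = 2π·f = 2π·3690 = 2.318e+04 rad/s.
Step 2 — Component impedances:
  R1: Z = R = 436 Ω
  L: Z = jωL = j·2.318e+04·0.0266 = 0 + j616.7 Ω
  C: Z = 1/(jωC) = -j/(ω·C) = 0 - j840.8 Ω
Step 3 — Parallel branch: L || C = 1/(1/L + 1/C) = 0 + j2314 Ω.
Step 4 — Series with R1: Z_total = R1 + (L || C) = 436 + j2314 Ω = 2355∠79.3° Ω.
Step 5 — Power factor: PF = cos(φ) = Re(Z)/|Z| = 436/2355 = 0.1851.
Step 6 — Type: Im(Z) = 2314 ⇒ lagging (phase φ = 79.3°).

PF = 0.1851 (lagging, φ = 79.3°)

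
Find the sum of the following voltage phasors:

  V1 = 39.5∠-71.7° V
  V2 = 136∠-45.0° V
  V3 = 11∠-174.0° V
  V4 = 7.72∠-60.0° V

Step 1 — Convert each phasor to rectangular form:
  V1 = 39.5·(cos(-71.7°) + j·sin(-71.7°)) = 12.4 - j37.5 V
  V2 = 136·(cos(-45.0°) + j·sin(-45.0°)) = 96.17 - j96.17 V
  V3 = 11·(cos(-174.0°) + j·sin(-174.0°)) = -10.94 - j1.15 V
  V4 = 7.72·(cos(-60.0°) + j·sin(-60.0°)) = 3.86 - j6.686 V
Step 2 — Sum components: V_total = 101.5 - j141.5 V.
Step 3 — Convert to polar: |V_total| = 174.1 V, ∠V_total = -54.4°.

V_total = 174.1∠-54.4° V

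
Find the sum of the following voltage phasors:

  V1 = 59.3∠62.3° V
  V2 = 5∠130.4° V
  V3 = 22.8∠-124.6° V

Step 1 — Convert each phasor to rectangular form:
  V1 = 59.3·(cos(62.3°) + j·sin(62.3°)) = 27.57 + j52.5 V
  V2 = 5·(cos(130.4°) + j·sin(130.4°)) = -3.241 + j3.808 V
  V3 = 22.8·(cos(-124.6°) + j·sin(-124.6°)) = -12.95 - j18.77 V
Step 2 — Sum components: V_total = 11.38 + j37.54 V.
Step 3 — Convert to polar: |V_total| = 39.23 V, ∠V_total = 73.1°.

V_total = 39.23∠73.1° V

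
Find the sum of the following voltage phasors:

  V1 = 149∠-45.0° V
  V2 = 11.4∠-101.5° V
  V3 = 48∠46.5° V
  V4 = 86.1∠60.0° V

Step 1 — Convert each phasor to rectangular form:
  V1 = 149·(cos(-45.0°) + j·sin(-45.0°)) = 105.4 - j105.4 V
  V2 = 11.4·(cos(-101.5°) + j·sin(-101.5°)) = -2.273 - j11.17 V
  V3 = 48·(cos(46.5°) + j·sin(46.5°)) = 33.04 + j34.82 V
  V4 = 86.1·(cos(60.0°) + j·sin(60.0°)) = 43.05 + j74.56 V
Step 2 — Sum components: V_total = 179.2 - j7.147 V.
Step 3 — Convert to polar: |V_total| = 179.3 V, ∠V_total = -2.3°.

V_total = 179.3∠-2.3° V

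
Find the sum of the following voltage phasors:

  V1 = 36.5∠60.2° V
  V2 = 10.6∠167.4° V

Step 1 — Convert each phasor to rectangular form:
  V1 = 36.5·(cos(60.2°) + j·sin(60.2°)) = 18.14 + j31.67 V
  V2 = 10.6·(cos(167.4°) + j·sin(167.4°)) = -10.34 + j2.312 V
Step 2 — Sum components: V_total = 7.795 + j33.99 V.
Step 3 — Convert to polar: |V_total| = 34.87 V, ∠V_total = 77.1°.

V_total = 34.87∠77.1° V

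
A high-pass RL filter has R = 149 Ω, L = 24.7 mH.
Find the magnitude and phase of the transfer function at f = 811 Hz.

Step 1 — Angular frequency: ω = 2π·811 = 5096 rad/s.
Step 2 — Transfer function: H(jω) = jωL/(R + jωL).
Step 3 — Numerator jωL = j·125.9; denominator R + jωL = 149 + j125.9.
Step 4 — H = 0.4164 + j0.493.
Step 5 — Magnitude: |H| = 0.6453 (-3.8 dB); phase: φ = 49.8°.

|H| = 0.6453 (-3.8 dB), φ = 49.8°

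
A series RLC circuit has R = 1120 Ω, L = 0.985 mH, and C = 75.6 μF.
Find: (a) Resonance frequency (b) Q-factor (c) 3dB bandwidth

Step 1 — Resonance condition Im(Z)=0 gives ω₀ = 1/√(LC).
Step 2 — ω₀ = 1/√(0.000985·7.56e-05) = 3665 rad/s.
Step 3 — f₀ = ω₀/(2π) = 583.2 Hz.
Step 4 — Series Q: Q = ω₀L/R = 3665·0.000985/1120 = 0.003223.
Step 5 — 3dB bandwidth: Δω = ω₀/Q = 1.137e+06 rad/s; BW = Δω/(2π) = 1.81e+05 Hz.

(a) f₀ = 583.2 Hz  (b) Q = 0.003223  (c) BW = 1.81e+05 Hz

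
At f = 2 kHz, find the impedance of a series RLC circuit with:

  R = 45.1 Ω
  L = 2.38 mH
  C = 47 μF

Step 1 — Angular frequency: ω = 2π·f = 2π·2000 = 1.257e+04 rad/s.
Step 2 — Component impedances:
  R: Z = R = 45.1 Ω
  L: Z = jωL = j·1.257e+04·0.00238 = 0 + j29.91 Ω
  C: Z = 1/(jωC) = -j/(ω·C) = 0 - j1.693 Ω
Step 3 — Series combination: Z_total = R + L + C = 45.1 + j28.21 Ω = 53.2∠32.0° Ω.

Z = 45.1 + j28.21 Ω = 53.2∠32.0° Ω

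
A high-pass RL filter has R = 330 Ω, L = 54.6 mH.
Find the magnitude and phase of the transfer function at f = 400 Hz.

Step 1 — Angular frequency: ω = 2π·400 = 2513 rad/s.
Step 2 — Transfer function: H(jω) = jωL/(R + jωL).
Step 3 — Numerator jωL = j·137.2; denominator R + jωL = 330 + j137.2.
Step 4 — H = 0.1474 + j0.3545.
Step 5 — Magnitude: |H| = 0.384 (-8.3 dB); phase: φ = 67.4°.

|H| = 0.384 (-8.3 dB), φ = 67.4°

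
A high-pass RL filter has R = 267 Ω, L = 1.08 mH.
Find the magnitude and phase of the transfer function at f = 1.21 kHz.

Step 1 — Angular frequency: ω = 2π·1210 = 7603 rad/s.
Step 2 — Transfer function: H(jω) = jωL/(R + jωL).
Step 3 — Numerator jωL = j·8.211; denominator R + jωL = 267 + j8.211.
Step 4 — H = 0.0009448 + j0.03072.
Step 5 — Magnitude: |H| = 0.03074 (-30.2 dB); phase: φ = 88.2°.

|H| = 0.03074 (-30.2 dB), φ = 88.2°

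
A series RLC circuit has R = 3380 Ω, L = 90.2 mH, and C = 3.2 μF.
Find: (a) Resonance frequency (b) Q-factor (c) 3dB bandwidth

Step 1 — Resonance: ω₀ = 1/√(LC) = 1/√(0.0902·3.2e-06) = 1861 rad/s.
Step 2 — f₀ = ω₀/(2π) = 296.2 Hz.
Step 3 — Series Q: Q = ω₀L/R = 1861·0.0902/3380 = 0.04967.
Step 4 — Bandwidth: Δω = ω₀/Q = 3.747e+04 rad/s; BW = Δω/(2π) = 5964 Hz.

(a) f₀ = 296.2 Hz  (b) Q = 0.04967  (c) BW = 5964 Hz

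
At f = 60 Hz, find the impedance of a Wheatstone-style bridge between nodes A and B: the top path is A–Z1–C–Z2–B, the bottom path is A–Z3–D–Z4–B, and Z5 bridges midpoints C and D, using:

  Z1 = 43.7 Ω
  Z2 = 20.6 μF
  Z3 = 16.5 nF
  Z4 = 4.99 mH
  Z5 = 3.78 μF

Step 1 — Angular frequency: ω = 2π·f = 2π·60 = 377 rad/s.
Step 2 — Component impedances:
  Z1: Z = R = 43.7 Ω
  Z2: Z = 1/(jωC) = -j/(ω·C) = 0 - j128.8 Ω
  Z3: Z = 1/(jωC) = -j/(ω·C) = 0 - j1.608e+05 Ω
  Z4: Z = jωL = j·377·0.00499 = 0 + j1.881 Ω
  Z5: Z = 1/(jωC) = -j/(ω·C) = 0 - j701.7 Ω
Step 3 — Bridge requires nodal analysis (the Z5 bridge couples midpoints C and D, so the two paths cannot be reduced to a simple series/parallel combination). Setting node B to ground and injecting 1 A at node A, the 3-node admittance system at A, C, D solves to V_A = Z_AB = 43.64 - j108.7 Ω = 117.1∠-68.1° Ω.

Z = 43.64 - j108.7 Ω = 117.1∠-68.1° Ω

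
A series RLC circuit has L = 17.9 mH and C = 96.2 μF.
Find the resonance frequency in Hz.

Step 1 — Resonance condition Im(Z)=0 gives ω₀ = 1/√(LC).
Step 2 — ω₀ = 1/√(0.0179·9.62e-05) = 762.1 rad/s.
Step 3 — f₀ = ω₀/(2π) = 121.3 Hz.

f₀ = 121.3 Hz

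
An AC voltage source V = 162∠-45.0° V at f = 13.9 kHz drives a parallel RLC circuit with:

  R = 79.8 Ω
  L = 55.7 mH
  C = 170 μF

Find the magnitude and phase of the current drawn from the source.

Step 1 — Angular frequency: ω = 2π·f = 2π·1.39e+04 = 8.734e+04 rad/s.
Step 2 — Component impedances:
  R: Z = R = 79.8 Ω
  L: Z = jωL = j·8.734e+04·0.0557 = 0 + j4865 Ω
  C: Z = 1/(jωC) = -j/(ω·C) = 0 - j0.06735 Ω
Step 3 — Parallel combination: 1/Z_total = 1/R + 1/L + 1/C; Z_total = 5.685e-05 - j0.06735 Ω = 0.06735∠-90.0° Ω.
Step 4 — Source phasor: V = 162∠-45.0° V = 114.6 - j114.6 V.
Step 5 — Ohm's law: I = V / Z_total = (114.6 - j114.6) / (5.685e-05 - j0.06735) = 1702 + j1699 A.
Step 6 — Convert to polar: |I| = 2405 A, ∠I = 45.0°.

I = 2405∠45.0° A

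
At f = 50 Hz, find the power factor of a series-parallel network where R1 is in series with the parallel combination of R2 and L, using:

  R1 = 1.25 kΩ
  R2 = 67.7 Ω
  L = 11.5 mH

Step 1 — Angular frequency: ω = 2π·f = 2π·50 = 314.2 rad/s.
Step 2 — Component impedances:
  R1: Z = R = 1250 Ω
  R2: Z = R = 67.7 Ω
  L: Z = jωL = j·314.2·0.0115 = 0 + j3.613 Ω
Step 3 — Parallel branch: R2 || L = 1/(1/R2 + 1/L) = 0.1923 + j3.603 Ω.
Step 4 — Series with R1: Z_total = R1 + (R2 || L) = 1250 + j3.603 Ω = 1250∠0.2° Ω.
Step 5 — Power factor: PF = cos(φ) = Re(Z)/|Z| = 1250/1250 = 1.
Step 6 — Type: Im(Z) = 3.603 ⇒ lagging (phase φ = 0.2°).

PF = 1 (lagging, φ = 0.2°)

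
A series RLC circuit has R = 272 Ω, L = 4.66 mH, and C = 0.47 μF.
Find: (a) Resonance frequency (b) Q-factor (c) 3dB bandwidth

Step 1 — Resonance: ω₀ = 1/√(LC) = 1/√(0.00466·4.7e-07) = 2.137e+04 rad/s.
Step 2 — f₀ = ω₀/(2π) = 3401 Hz.
Step 3 — Series Q: Q = ω₀L/R = 2.137e+04·0.00466/272 = 0.3661.
Step 4 — Bandwidth: Δω = ω₀/Q = 5.837e+04 rad/s; BW = Δω/(2π) = 9290 Hz.

(a) f₀ = 3401 Hz  (b) Q = 0.3661  (c) BW = 9290 Hz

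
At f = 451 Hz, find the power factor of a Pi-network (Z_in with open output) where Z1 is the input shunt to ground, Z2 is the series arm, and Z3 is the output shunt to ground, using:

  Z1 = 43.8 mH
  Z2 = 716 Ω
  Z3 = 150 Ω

Step 1 — Angular frequency: ω = 2π·f = 2π·451 = 2834 rad/s.
Step 2 — Component impedances:
  Z1: Z = jωL = j·2834·0.0438 = 0 + j124.1 Ω
  Z2: Z = R = 716 Ω
  Z3: Z = R = 150 Ω
Step 3 — With open output, the series arm Z2 and the output shunt Z3 appear in series to ground: Z2 + Z3 = 866 Ω.
Step 4 — Parallel with input shunt Z1: Z_in = Z1 || (Z2 + Z3) = 17.43 + j121.6 Ω = 122.9∠81.8° Ω.
Step 5 — Power factor: PF = cos(φ) = Re(Z)/|Z| = 17.431/122.86 = 0.1419.
Step 6 — Type: Im(Z) = 121.6 ⇒ lagging (phase φ = 81.8°).

PF = 0.1419 (lagging, φ = 81.8°)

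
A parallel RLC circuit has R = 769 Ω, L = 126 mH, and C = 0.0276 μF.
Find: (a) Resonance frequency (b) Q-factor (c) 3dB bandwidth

Step 1 — Resonance: ω₀ = 1/√(LC) = 1/√(0.126·2.76e-08) = 1.696e+04 rad/s.
Step 2 — f₀ = ω₀/(2π) = 2699 Hz.
Step 3 — Parallel Q: Q = R/(ω₀L) = 769/(1.696e+04·0.126) = 0.3599.
Step 4 — Bandwidth: Δω = ω₀/Q = 4.712e+04 rad/s; BW = Δω/(2π) = 7499 Hz.

(a) f₀ = 2699 Hz  (b) Q = 0.3599  (c) BW = 7499 Hz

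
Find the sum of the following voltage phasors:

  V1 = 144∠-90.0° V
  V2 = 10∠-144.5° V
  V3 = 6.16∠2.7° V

Step 1 — Convert each phasor to rectangular form:
  V1 = 144·(cos(-90.0°) + j·sin(-90.0°)) = 0 - j144 V
  V2 = 10·(cos(-144.5°) + j·sin(-144.5°)) = -8.141 - j5.807 V
  V3 = 6.16·(cos(2.7°) + j·sin(2.7°)) = 6.153 + j0.2902 V
Step 2 — Sum components: V_total = -1.988 - j149.5 V.
Step 3 — Convert to polar: |V_total| = 149.5 V, ∠V_total = -90.8°.

V_total = 149.5∠-90.8° V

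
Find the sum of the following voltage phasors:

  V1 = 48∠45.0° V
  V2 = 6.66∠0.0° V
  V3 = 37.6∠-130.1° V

Step 1 — Convert each phasor to rectangular form:
  V1 = 48·(cos(45.0°) + j·sin(45.0°)) = 33.94 + j33.94 V
  V2 = 6.66·(cos(0.0°) + j·sin(0.0°)) = 6.66 V
  V3 = 37.6·(cos(-130.1°) + j·sin(-130.1°)) = -24.22 - j28.76 V
Step 2 — Sum components: V_total = 16.38 + j5.18 V.
Step 3 — Convert to polar: |V_total| = 17.18 V, ∠V_total = 17.5°.

V_total = 17.18∠17.5° V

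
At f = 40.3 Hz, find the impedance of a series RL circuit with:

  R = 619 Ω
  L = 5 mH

Step 1 — Angular frequency: ω = 2π·f = 2π·40.3 = 253.2 rad/s.
Step 2 — Component impedances:
  R: Z = R = 619 Ω
  L: Z = jωL = j·253.2·0.005 = 0 + j1.266 Ω
Step 3 — Series combination: Z_total = R + L = 619 + j1.266 Ω = 619∠0.1° Ω.

Z = 619 + j1.266 Ω = 619∠0.1° Ω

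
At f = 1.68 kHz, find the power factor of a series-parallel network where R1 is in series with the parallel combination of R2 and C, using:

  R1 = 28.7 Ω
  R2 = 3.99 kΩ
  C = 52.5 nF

Step 1 — Angular frequency: ω = 2π·f = 2π·1680 = 1.056e+04 rad/s.
Step 2 — Component impedances:
  R1: Z = R = 28.7 Ω
  R2: Z = R = 3990 Ω
  C: Z = 1/(jωC) = -j/(ω·C) = 0 - j1804 Ω
Step 3 — Parallel branch: R2 || C = 1/(1/R2 + 1/C) = 677.5 - j1498 Ω.
Step 4 — Series with R1: Z_total = R1 + (R2 || C) = 706.2 - j1498 Ω = 1656∠-64.8° Ω.
Step 5 — Power factor: PF = cos(φ) = Re(Z)/|Z| = 706.2/1656 = 0.4264.
Step 6 — Type: Im(Z) = -1498 ⇒ leading (phase φ = -64.8°).

PF = 0.4264 (leading, φ = -64.8°)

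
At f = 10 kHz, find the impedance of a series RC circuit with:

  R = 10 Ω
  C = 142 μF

Step 1 — Angular frequency: ω = 2π·f = 2π·1e+04 = 6.283e+04 rad/s.
Step 2 — Component impedances:
  R: Z = R = 10 Ω
  C: Z = 1/(jωC) = -j/(ω·C) = 0 - j0.1121 Ω
Step 3 — Series combination: Z_total = R + C = 10 - j0.1121 Ω = 10∠-0.6° Ω.

Z = 10 - j0.1121 Ω = 10∠-0.6° Ω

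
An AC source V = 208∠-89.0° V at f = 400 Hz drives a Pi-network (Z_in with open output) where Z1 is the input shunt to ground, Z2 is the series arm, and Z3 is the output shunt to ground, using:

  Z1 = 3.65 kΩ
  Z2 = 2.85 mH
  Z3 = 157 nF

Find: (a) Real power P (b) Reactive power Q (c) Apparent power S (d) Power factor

Step 1 — Angular frequency: ω = 2π·f = 2π·400 = 2513 rad/s.
Step 2 — Component impedances:
  Z1: Z = R = 3650 Ω
  Z2: Z = jωL = j·2513·0.00285 = 0 + j7.163 Ω
  Z3: Z = 1/(jωC) = -j/(ω·C) = 0 - j2534 Ω
Step 3 — With open output, the series arm Z2 and the output shunt Z3 appear in series to ground: Z2 + Z3 = 0 - j2527 Ω.
Step 4 — Parallel with input shunt Z1: Z_in = Z1 || (Z2 + Z3) = 1183 - j1708 Ω = 2078∠-55.3° Ω.
Step 5 — Source phasor: V = 208∠-89.0° V = 3.63 - j208 V.
Step 6 — Current: I = V / Z = 0.08329 - j0.05554 A = 0.1001∠-33.7° A.
Step 7 — Complex power: S = V·I* = 11.85 - j17.12 VA.
Step 8 — Real power: P = Re(S) = 11.85 W.
Step 9 — Reactive power: Q = Im(S) = -17.12 VAR.
Step 10 — Apparent power: |S| = 20.82 VA.
Step 11 — Power factor: PF = P/|S| = 0.5692 (leading).

(a) P = 11.85 W  (b) Q = -17.12 VAR  (c) S = 20.82 VA  (d) PF = 0.5692 (leading)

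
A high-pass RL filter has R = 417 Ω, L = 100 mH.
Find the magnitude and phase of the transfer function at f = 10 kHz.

Step 1 — Angular frequency: ω = 2π·1e+04 = 6.283e+04 rad/s.
Step 2 — Transfer function: H(jω) = jωL/(R + jωL).
Step 3 — Numerator jωL = j·6283; denominator R + jωL = 417 + j6283.
Step 4 — H = 0.9956 + j0.06608.
Step 5 — Magnitude: |H| = 0.9978 (-0.0 dB); phase: φ = 3.8°.

|H| = 0.9978 (-0.0 dB), φ = 3.8°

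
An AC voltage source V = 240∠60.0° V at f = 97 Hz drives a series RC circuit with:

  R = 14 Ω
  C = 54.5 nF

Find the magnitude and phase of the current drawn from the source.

Step 1 — Angular frequency: ω = 2π·f = 2π·97 = 609.5 rad/s.
Step 2 — Component impedances:
  R: Z = R = 14 Ω
  C: Z = 1/(jωC) = -j/(ω·C) = 0 - j3.011e+04 Ω
Step 3 — Series combination: Z_total = R + C = 14 - j3.011e+04 Ω = 3.011e+04∠-90.0° Ω.
Step 4 — Source phasor: V = 240∠60.0° V = 120 + j207.8 V.
Step 5 — Ohm's law: I = V / Z_total = (120 + j207.8) / (14 - j3.011e+04) = -0.006902 + j0.003989 A.
Step 6 — Convert to polar: |I| = 0.007972 A, ∠I = 150.0°.

I = 0.007972∠150.0° A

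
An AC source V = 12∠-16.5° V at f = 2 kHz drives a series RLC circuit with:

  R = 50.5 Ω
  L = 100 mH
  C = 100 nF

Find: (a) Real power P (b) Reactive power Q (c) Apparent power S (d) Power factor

Step 1 — Angular frequency: ω = 2π·f = 2π·2000 = 1.257e+04 rad/s.
Step 2 — Component impedances:
  R: Z = R = 50.5 Ω
  L: Z = jωL = j·1.257e+04·0.1 = 0 + j1257 Ω
  C: Z = 1/(jωC) = -j/(ω·C) = 0 - j795.8 Ω
Step 3 — Series combination: Z_total = R + L + C = 50.5 + j460.9 Ω = 463.6∠83.7° Ω.
Step 4 — Source phasor: V = 12∠-16.5° V = 11.51 - j3.408 V.
Step 5 — Current: I = V / Z = -0.004604 - j0.02547 A = 0.02588∠-100.2° A.
Step 6 — Complex power: S = V·I* = 0.03383 + j0.3088 VA.
Step 7 — Real power: P = Re(S) = 0.03383 W.
Step 8 — Reactive power: Q = Im(S) = 0.3088 VAR.
Step 9 — Apparent power: |S| = 0.3106 VA.
Step 10 — Power factor: PF = P/|S| = 0.1089 (lagging).

(a) P = 0.03383 W  (b) Q = 0.3088 VAR  (c) S = 0.3106 VA  (d) PF = 0.1089 (lagging)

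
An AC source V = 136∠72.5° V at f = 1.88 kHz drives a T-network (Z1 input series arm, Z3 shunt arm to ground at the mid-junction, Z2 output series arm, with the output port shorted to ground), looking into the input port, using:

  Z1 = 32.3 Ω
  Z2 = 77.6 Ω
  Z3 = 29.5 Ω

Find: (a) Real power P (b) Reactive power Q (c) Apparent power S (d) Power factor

Step 1 — Angular frequency: ω = 2π·f = 2π·1880 = 1.181e+04 rad/s.
Step 2 — Component impedances:
  Z1: Z = R = 32.3 Ω
  Z2: Z = R = 77.6 Ω
  Z3: Z = R = 29.5 Ω
Step 3 — With the output port shorted to ground, the output series arm Z2 runs from the junction to ground; the shunt arm Z3 also runs from the junction to ground. They appear in parallel: Z3 || Z2 = 21.37 Ω.
Step 4 — Series with input arm Z1: Z_in = Z1 + (Z3 || Z2) = 53.67 Ω = 53.67∠0.0° Ω.
Step 5 — Source phasor: V = 136∠72.5° V = 40.9 + j129.7 V.
Step 6 — Current: I = V / Z = 0.7619 + j2.417 A = 2.534∠72.5° A.
Step 7 — Complex power: S = V·I* = 344.6 VA.
Step 8 — Real power: P = Re(S) = 344.6 W.
Step 9 — Reactive power: Q = Im(S) = 0 VAR.
Step 10 — Apparent power: |S| = 344.6 VA.
Step 11 — Power factor: PF = P/|S| = 1 (unity).

(a) P = 344.6 W  (b) Q = 0 VAR  (c) S = 344.6 VA  (d) PF = 1 (unity)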